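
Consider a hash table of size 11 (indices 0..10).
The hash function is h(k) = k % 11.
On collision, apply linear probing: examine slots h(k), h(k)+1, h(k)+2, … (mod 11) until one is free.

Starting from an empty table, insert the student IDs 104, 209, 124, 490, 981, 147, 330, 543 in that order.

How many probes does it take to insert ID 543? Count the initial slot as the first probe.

104 hashes to 5; slot 5 is free => place at 5.
209 hashes to 0; slot 0 is free => place at 0.
124 hashes to 3; slot 3 is free => place at 3.
490 hashes to 6; slot 6 is free => place at 6.
981 hashes to 2; slot 2 is free => place at 2.
147 hashes to 4; slot 4 is free => place at 4.
330 hashes to 0; 0 taken => place at 1.
543 hashes to 4; 4,5,6 taken => place at 7.
Table: [209, 330, 981, 124, 147, 104, 490, 543, _, _, _]

4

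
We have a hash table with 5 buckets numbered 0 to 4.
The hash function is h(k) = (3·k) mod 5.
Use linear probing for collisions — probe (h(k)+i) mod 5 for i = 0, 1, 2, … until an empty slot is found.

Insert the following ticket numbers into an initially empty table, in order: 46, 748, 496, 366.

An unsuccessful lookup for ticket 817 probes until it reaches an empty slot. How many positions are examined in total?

2

46: h=3 → slot 3
748: h=4 → slot 4
496: h=3, probe 3,4,0 → slot 0
366: h=3, probe 3,4,0,1 → slot 1
Table: [496, 366, ∅, 46, 748]
Lookup 817: h=1, probe 1,2 → slot 2 empty, not found.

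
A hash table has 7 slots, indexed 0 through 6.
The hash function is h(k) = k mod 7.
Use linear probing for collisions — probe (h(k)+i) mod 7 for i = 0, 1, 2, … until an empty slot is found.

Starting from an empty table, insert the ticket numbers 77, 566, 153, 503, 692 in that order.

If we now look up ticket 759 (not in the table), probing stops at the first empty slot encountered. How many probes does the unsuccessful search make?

Insert 77: h=0, slot 0 empty → index 0.
Insert 566: h=6, slot 6 empty → index 6.
Insert 153: h=6, slots 6,0 occupied → index 1.
Insert 503: h=6, slots 6,0,1 occupied → index 2.
Insert 692: h=6, slots 6,0,1,2 occupied → index 3.
Table: [77, 153, 503, 692, -, -, 566]
Lookup 759: h=3, probe 3,4 → slot 4 empty, not found.

2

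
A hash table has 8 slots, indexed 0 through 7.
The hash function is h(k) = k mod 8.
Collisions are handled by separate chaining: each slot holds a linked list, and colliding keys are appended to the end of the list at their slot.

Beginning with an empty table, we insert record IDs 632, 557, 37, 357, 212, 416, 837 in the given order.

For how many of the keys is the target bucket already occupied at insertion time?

Insert 632: h=0, bucket 0 empty → new chain.
Insert 557: h=5, bucket 5 empty → new chain.
Insert 37: h=5, bucket 5 nonempty → append to chain.
Insert 357: h=5, bucket 5 nonempty → append to chain.
Insert 212: h=4, bucket 4 empty → new chain.
Insert 416: h=0, bucket 0 nonempty → append to chain.
Insert 837: h=5, bucket 5 nonempty → append to chain.
Final buckets:
0: 632 -> 416
1: -
2: -
3: -
4: 212
5: 557 -> 37 -> 357 -> 837
6: -
7: -

4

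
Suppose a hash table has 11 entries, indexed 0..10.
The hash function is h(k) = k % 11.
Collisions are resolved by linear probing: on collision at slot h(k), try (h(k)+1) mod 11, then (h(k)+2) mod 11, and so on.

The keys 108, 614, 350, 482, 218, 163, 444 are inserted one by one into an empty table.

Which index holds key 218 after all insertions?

108 hashes to 9; slot 9 is free -> place at 9.
614 hashes to 9; 9 taken -> place at 10.
350 hashes to 9; 9,10 taken -> place at 0.
482 hashes to 9; 9,10,0 taken -> place at 1.
218 hashes to 9; 9,10,0,1 taken -> place at 2.
163 hashes to 9; 9,10,0,1,2 taken -> place at 3.
444 hashes to 4; slot 4 is free -> place at 4.
Table: [350, 482, 218, 163, 444, ∅, ∅, ∅, ∅, 108, 614]

2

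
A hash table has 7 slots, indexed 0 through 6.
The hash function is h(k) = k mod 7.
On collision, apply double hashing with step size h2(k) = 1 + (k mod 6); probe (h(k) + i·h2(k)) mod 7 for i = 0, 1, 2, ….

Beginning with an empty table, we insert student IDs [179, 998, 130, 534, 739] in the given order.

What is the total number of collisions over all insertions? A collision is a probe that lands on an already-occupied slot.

4

179 hashes to 4; slot 4 is free => place at 4.
998 hashes to 4, h2=3; 4 taken => place at 0.
130 hashes to 4, h2=5; 4 taken => place at 2.
534 hashes to 2, h2=1; 2 taken => place at 3.
739 hashes to 4, h2=2; 4 taken => place at 6.
Table: [998, _, 130, 534, 179, _, 739]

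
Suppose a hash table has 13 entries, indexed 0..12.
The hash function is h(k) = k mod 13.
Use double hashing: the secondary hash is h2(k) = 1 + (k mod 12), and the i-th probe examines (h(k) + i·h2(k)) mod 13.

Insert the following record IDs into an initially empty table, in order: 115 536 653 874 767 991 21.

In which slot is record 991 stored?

115: h=11 → slot 11
536: h=3 → slot 3
653: h=3, h2=6, probe 3,9 → slot 9
874: h=3, h2=11, probe 3,1 → slot 1
767: h=0 → slot 0
991: h=3, h2=8, probe 3,11,6 → slot 6
21: h=8 → slot 8
Table: [767, 874, ., 536, ., ., 991, ., 21, 653, ., 115, .]

6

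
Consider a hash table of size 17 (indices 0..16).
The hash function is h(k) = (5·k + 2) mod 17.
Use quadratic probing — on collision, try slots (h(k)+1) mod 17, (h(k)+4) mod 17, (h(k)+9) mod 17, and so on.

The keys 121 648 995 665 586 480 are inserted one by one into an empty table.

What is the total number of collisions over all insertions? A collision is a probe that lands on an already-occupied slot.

4

121 hashes to 12; slot 12 is free -> place at 12.
648 hashes to 12; 12 taken -> place at 13.
995 hashes to 13; 13 taken -> place at 14.
665 hashes to 12; 12,13 taken -> place at 16.
586 hashes to 8; slot 8 is free -> place at 8.
480 hashes to 5; slot 5 is free -> place at 5.
Table: [_, _, _, _, _, 480, _, _, 586, _, _, _, 121, 648, 995, _, 665]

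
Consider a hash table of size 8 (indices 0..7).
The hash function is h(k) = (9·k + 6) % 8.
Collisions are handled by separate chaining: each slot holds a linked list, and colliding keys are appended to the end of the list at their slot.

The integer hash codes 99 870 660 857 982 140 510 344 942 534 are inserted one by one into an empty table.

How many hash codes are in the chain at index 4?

5

99 -> bucket 1
870 -> bucket 4
660 -> bucket 2
857 -> bucket 7
982 -> bucket 4 (collision)
140 -> bucket 2 (collision)
510 -> bucket 4 (collision)
344 -> bucket 6
942 -> bucket 4 (collision)
534 -> bucket 4 (collision)
Final buckets:
0: .
1: 99
2: 660 -> 140
3: .
4: 870 -> 982 -> 510 -> 942 -> 534
5: .
6: 344
7: 857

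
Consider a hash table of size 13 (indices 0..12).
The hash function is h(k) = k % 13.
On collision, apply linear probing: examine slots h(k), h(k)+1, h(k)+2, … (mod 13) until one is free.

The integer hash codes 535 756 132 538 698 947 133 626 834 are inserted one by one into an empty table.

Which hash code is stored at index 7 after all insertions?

626

535: h=2 → slot 2
756: h=2, probe 2,3 → slot 3
132: h=2, probe 2,3,4 → slot 4
538: h=5 → slot 5
698: h=9 → slot 9
947: h=11 → slot 11
133: h=3, probe 3,4,5,6 → slot 6
626: h=2, probe 2,3,4,5,6,7 → slot 7
834: h=2, probe 2,3,4,5,6,7,8 → slot 8
Table: [—, —, 535, 756, 132, 538, 133, 626, 834, 698, —, 947, —]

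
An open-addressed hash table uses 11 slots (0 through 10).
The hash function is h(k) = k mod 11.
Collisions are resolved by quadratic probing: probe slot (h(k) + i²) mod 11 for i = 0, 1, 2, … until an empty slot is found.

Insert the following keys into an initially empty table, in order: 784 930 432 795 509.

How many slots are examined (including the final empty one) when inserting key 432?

Insert 784: h=3, slot 3 empty -> index 3.
Insert 930: h=6, slot 6 empty -> index 6.
Insert 432: h=3, slot 3 occupied -> index 4.
Insert 795: h=3, slots 3,4 occupied -> index 7.
Insert 509: h=3, slots 3,4,7 occupied -> index 1.
Table: [_, 509, _, 784, 432, _, 930, 795, _, _, _]

2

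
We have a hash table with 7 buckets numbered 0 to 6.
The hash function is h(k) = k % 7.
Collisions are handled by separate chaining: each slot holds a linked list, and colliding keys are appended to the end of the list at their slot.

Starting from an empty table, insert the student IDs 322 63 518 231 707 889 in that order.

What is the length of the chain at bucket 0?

Insert 322: h=0, bucket 0 empty → new chain.
Insert 63: h=0, bucket 0 nonempty → append to chain.
Insert 518: h=0, bucket 0 nonempty → append to chain.
Insert 231: h=0, bucket 0 nonempty → append to chain.
Insert 707: h=0, bucket 0 nonempty → append to chain.
Insert 889: h=0, bucket 0 nonempty → append to chain.
Final buckets:
0: 322 -> 63 -> 518 -> 231 -> 707 -> 889
1: .
2: .
3: .
4: .
5: .
6: .

6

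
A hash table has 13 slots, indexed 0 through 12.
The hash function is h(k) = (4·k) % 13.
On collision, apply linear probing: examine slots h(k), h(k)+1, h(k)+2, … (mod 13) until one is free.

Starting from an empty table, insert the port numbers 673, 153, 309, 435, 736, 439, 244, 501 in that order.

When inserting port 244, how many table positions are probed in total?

5

Insert 673: h=1, slot 1 empty -> index 1.
Insert 153: h=1, slot 1 occupied -> index 2.
Insert 309: h=1, slots 1,2 occupied -> index 3.
Insert 435: h=11, slot 11 empty -> index 11.
Insert 736: h=6, slot 6 empty -> index 6.
Insert 439: h=1, slots 1,2,3 occupied -> index 4.
Insert 244: h=1, slots 1,2,3,4 occupied -> index 5.
Insert 501: h=2, slots 2,3,4,5,6 occupied -> index 7.
Table: [., 673, 153, 309, 439, 244, 736, 501, ., ., ., 435, .]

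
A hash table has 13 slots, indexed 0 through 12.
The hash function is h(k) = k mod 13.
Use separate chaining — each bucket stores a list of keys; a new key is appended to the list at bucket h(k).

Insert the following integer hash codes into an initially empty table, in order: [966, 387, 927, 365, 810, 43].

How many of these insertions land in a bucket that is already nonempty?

966 → bucket 4
387 → bucket 10
927 → bucket 4 (collision)
365 → bucket 1
810 → bucket 4 (collision)
43 → bucket 4 (collision)
Final buckets:
0: -
1: 365
2: -
3: -
4: 966 -> 927 -> 810 -> 43
5: -
6: -
7: -
8: -
9: -
10: 387
11: -
12: -

3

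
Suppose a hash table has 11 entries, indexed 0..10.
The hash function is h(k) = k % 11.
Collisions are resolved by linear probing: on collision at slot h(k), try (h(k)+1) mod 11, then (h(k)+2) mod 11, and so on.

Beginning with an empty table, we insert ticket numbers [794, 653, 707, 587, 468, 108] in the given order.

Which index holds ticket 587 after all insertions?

Insert 794: h=2, slot 2 empty => index 2.
Insert 653: h=4, slot 4 empty => index 4.
Insert 707: h=3, slot 3 empty => index 3.
Insert 587: h=4, slot 4 occupied => index 5.
Insert 468: h=6, slot 6 empty => index 6.
Insert 108: h=9, slot 9 empty => index 9.
Table: [-, -, 794, 707, 653, 587, 468, -, -, 108, -]

5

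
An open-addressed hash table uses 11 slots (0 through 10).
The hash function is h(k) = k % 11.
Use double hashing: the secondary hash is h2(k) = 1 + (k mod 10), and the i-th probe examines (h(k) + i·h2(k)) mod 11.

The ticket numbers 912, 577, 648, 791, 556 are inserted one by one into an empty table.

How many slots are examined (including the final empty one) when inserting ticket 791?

2

Insert 912: h=10, slot 10 empty → index 10.
Insert 577: h=5, slot 5 empty → index 5.
Insert 648: h=10, h2=9, slot 10 occupied → index 8.
Insert 791: h=10, h2=2, slot 10 occupied → index 1.
Insert 556: h=6, slot 6 empty → index 6.
Table: [-, 791, -, -, -, 577, 556, -, 648, -, 912]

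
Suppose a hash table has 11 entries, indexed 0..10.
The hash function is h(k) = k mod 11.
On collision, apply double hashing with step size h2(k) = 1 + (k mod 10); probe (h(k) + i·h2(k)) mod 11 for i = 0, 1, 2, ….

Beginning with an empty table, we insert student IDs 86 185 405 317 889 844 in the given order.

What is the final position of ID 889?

8

86: h=9 -> slot 9
185: h=9, h2=6, probe 9,4 -> slot 4
405: h=9, h2=6, probe 9,4,10 -> slot 10
317: h=9, h2=8, probe 9,6 -> slot 6
889: h=9, h2=10, probe 9,8 -> slot 8
844: h=8, h2=5, probe 8,2 -> slot 2
Table: [_, _, 844, _, 185, _, 317, _, 889, 86, 405]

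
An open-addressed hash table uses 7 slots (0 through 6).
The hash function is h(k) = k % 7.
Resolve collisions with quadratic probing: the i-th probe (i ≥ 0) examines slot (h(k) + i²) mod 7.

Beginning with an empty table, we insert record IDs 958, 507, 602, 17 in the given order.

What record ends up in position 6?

Insert 958: h=6, slot 6 empty -> index 6.
Insert 507: h=3, slot 3 empty -> index 3.
Insert 602: h=0, slot 0 empty -> index 0.
Insert 17: h=3, slot 3 occupied -> index 4.
Table: [602, ∅, ∅, 507, 17, ∅, 958]

958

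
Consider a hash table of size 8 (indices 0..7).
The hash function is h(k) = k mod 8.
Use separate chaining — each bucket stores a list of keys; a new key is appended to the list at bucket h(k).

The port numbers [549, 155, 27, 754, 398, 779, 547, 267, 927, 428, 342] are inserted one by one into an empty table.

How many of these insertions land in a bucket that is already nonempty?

549 → bucket 5
155 → bucket 3
27 → bucket 3 (collision)
754 → bucket 2
398 → bucket 6
779 → bucket 3 (collision)
547 → bucket 3 (collision)
267 → bucket 3 (collision)
927 → bucket 7
428 → bucket 4
342 → bucket 6 (collision)
Final buckets:
0: .
1: .
2: 754
3: 155 -> 27 -> 779 -> 547 -> 267
4: 428
5: 549
6: 398 -> 342
7: 927

5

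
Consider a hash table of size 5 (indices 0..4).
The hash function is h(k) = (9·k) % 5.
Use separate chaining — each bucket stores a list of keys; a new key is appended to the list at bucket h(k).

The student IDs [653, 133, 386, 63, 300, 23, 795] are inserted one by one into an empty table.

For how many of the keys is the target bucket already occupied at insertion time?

653 -> bucket 2
133 -> bucket 2 (collision)
386 -> bucket 4
63 -> bucket 2 (collision)
300 -> bucket 0
23 -> bucket 2 (collision)
795 -> bucket 0 (collision)
Final buckets:
0: 300 -> 795
1: _
2: 653 -> 133 -> 63 -> 23
3: _
4: 386

4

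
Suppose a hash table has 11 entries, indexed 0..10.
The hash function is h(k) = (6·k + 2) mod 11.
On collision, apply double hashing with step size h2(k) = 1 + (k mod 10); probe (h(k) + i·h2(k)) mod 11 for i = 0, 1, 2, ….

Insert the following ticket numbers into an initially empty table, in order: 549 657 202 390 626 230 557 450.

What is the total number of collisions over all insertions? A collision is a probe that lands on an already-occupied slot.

549: h=7 -> slot 7
657: h=6 -> slot 6
202: h=4 -> slot 4
390: h=10 -> slot 10
626: h=7, h2=7, probe 7,3 -> slot 3
230: h=7, h2=1, probe 7,8 -> slot 8
557: h=0 -> slot 0
450: h=7, h2=1, probe 7,8,9 -> slot 9
Table: [557, ∅, ∅, 626, 202, ∅, 657, 549, 230, 450, 390]

4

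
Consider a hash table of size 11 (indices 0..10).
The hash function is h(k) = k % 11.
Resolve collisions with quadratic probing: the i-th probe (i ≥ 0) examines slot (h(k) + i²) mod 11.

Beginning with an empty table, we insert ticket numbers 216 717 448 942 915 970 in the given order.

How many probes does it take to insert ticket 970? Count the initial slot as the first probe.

3

216: h=7 => slot 7
717: h=2 => slot 2
448: h=8 => slot 8
942: h=7, probe 7,8,0 => slot 0
915: h=2, probe 2,3 => slot 3
970: h=2, probe 2,3,6 => slot 6
Table: [942, _, 717, 915, _, _, 970, 216, 448, _, _]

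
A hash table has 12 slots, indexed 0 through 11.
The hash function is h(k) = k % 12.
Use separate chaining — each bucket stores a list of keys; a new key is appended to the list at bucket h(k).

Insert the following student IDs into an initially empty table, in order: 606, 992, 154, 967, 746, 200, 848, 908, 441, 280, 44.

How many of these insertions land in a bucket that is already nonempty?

4

Insert 606: h=6, bucket 6 empty → new chain.
Insert 992: h=8, bucket 8 empty → new chain.
Insert 154: h=10, bucket 10 empty → new chain.
Insert 967: h=7, bucket 7 empty → new chain.
Insert 746: h=2, bucket 2 empty → new chain.
Insert 200: h=8, bucket 8 nonempty → append to chain.
Insert 848: h=8, bucket 8 nonempty → append to chain.
Insert 908: h=8, bucket 8 nonempty → append to chain.
Insert 441: h=9, bucket 9 empty → new chain.
Insert 280: h=4, bucket 4 empty → new chain.
Insert 44: h=8, bucket 8 nonempty → append to chain.
Final buckets:
0: -
1: -
2: 746
3: -
4: 280
5: -
6: 606
7: 967
8: 992 -> 200 -> 848 -> 908 -> 44
9: 441
10: 154
11: -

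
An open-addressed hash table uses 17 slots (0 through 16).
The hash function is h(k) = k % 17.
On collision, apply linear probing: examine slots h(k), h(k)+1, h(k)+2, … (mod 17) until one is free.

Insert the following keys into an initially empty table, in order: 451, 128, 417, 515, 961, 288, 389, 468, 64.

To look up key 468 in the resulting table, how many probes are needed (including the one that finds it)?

Insert 451: h=9, slot 9 empty => index 9.
Insert 128: h=9, slot 9 occupied => index 10.
Insert 417: h=9, slots 9,10 occupied => index 11.
Insert 515: h=5, slot 5 empty => index 5.
Insert 961: h=9, slots 9,10,11 occupied => index 12.
Insert 288: h=16, slot 16 empty => index 16.
Insert 389: h=15, slot 15 empty => index 15.
Insert 468: h=9, slots 9,10,11,12 occupied => index 13.
Insert 64: h=13, slot 13 occupied => index 14.
Table: [-, -, -, -, -, 515, -, -, -, 451, 128, 417, 961, 468, 64, 389, 288]
Lookup 468: h=9, probe 9,10,11,12,13 → found at 13.

5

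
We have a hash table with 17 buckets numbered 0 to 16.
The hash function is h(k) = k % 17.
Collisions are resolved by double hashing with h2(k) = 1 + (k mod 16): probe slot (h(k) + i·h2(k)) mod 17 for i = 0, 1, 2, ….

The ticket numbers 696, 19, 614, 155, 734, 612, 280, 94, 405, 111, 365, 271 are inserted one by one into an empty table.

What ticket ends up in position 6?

696 hashes to 16; slot 16 is free → place at 16.
19 hashes to 2; slot 2 is free → place at 2.
614 hashes to 2, h2=7; 2 taken → place at 9.
155 hashes to 2, h2=12; 2 taken → place at 14.
734 hashes to 3; slot 3 is free → place at 3.
612 hashes to 0; slot 0 is free → place at 0.
280 hashes to 8; slot 8 is free → place at 8.
94 hashes to 9, h2=15; 9 taken → place at 7.
405 hashes to 14, h2=6; 14,3,9 taken → place at 15.
111 hashes to 9, h2=16; 9,8,7 taken → place at 6.
365 hashes to 8, h2=14; 8 taken → place at 5.
271 hashes to 16, h2=16; 16,15,14 taken → place at 13.
Table: [612, _, 19, 734, _, 365, 111, 94, 280, 614, _, _, _, 271, 155, 405, 696]

111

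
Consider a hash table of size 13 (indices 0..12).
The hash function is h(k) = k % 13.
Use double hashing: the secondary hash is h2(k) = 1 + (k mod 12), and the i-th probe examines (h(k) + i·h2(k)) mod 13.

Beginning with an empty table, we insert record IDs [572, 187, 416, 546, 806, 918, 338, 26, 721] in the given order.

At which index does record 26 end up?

12

Insert 572: h=0, slot 0 empty => index 0.
Insert 187: h=5, slot 5 empty => index 5.
Insert 416: h=0, h2=9, slot 0 occupied => index 9.
Insert 546: h=0, h2=7, slot 0 occupied => index 7.
Insert 806: h=0, h2=3, slot 0 occupied => index 3.
Insert 918: h=8, slot 8 empty => index 8.
Insert 338: h=0, h2=3, slots 0,3 occupied => index 6.
Insert 26: h=0, h2=3, slots 0,3,6,9 occupied => index 12.
Insert 721: h=6, h2=2, slots 6,8 occupied => index 10.
Table: [572, _, _, 806, _, 187, 338, 546, 918, 416, 721, _, 26]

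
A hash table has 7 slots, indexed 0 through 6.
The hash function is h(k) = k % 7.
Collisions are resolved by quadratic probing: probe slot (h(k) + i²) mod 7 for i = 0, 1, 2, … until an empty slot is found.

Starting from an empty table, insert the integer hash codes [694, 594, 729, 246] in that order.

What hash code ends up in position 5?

694 hashes to 1; slot 1 is free -> place at 1.
594 hashes to 6; slot 6 is free -> place at 6.
729 hashes to 1; 1 taken -> place at 2.
246 hashes to 1; 1,2 taken -> place at 5.
Table: [_, 694, 729, _, _, 246, 594]

246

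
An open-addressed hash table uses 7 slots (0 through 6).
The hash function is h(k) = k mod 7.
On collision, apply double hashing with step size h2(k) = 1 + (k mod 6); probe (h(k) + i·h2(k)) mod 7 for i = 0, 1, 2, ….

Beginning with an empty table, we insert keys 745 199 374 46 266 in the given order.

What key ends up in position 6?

745: h=3 → slot 3
199: h=3, h2=2, probe 3,5 → slot 5
374: h=3, h2=3, probe 3,6 → slot 6
46: h=4 → slot 4
266: h=0 → slot 0
Table: [266, ., ., 745, 46, 199, 374]

374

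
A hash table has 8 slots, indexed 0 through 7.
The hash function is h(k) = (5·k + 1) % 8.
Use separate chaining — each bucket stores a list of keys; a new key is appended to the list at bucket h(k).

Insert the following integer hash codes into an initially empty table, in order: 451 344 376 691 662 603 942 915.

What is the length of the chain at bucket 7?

Insert 451: h=0, bucket 0 empty -> new chain.
Insert 344: h=1, bucket 1 empty -> new chain.
Insert 376: h=1, bucket 1 nonempty -> append to chain.
Insert 691: h=0, bucket 0 nonempty -> append to chain.
Insert 662: h=7, bucket 7 empty -> new chain.
Insert 603: h=0, bucket 0 nonempty -> append to chain.
Insert 942: h=7, bucket 7 nonempty -> append to chain.
Insert 915: h=0, bucket 0 nonempty -> append to chain.
Final buckets:
0: 451 -> 691 -> 603 -> 915
1: 344 -> 376
2: -
3: -
4: -
5: -
6: -
7: 662 -> 942

2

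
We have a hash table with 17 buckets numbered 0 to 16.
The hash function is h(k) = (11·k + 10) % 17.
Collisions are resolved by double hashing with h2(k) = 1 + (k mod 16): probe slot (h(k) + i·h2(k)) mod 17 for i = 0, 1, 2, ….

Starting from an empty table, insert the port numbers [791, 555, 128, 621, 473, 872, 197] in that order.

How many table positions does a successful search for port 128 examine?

2

791: h=7 => slot 7
555: h=12 => slot 12
128: h=7, h2=1, probe 7,8 => slot 8
621: h=7, h2=14, probe 7,4 => slot 4
473: h=11 => slot 11
872: h=14 => slot 14
197: h=1 => slot 1
Table: [∅, 197, ∅, ∅, 621, ∅, ∅, 791, 128, ∅, ∅, 473, 555, ∅, 872, ∅, ∅]
Lookup 128: h=7, h2=1, probe 7,8 → found at 8.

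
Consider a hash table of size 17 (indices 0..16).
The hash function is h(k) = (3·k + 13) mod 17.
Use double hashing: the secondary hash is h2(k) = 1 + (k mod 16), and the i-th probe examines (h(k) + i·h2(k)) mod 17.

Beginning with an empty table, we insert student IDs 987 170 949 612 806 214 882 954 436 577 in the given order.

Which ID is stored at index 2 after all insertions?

954

Insert 987: h=16, slot 16 empty => index 16.
Insert 170: h=13, slot 13 empty => index 13.
Insert 949: h=4, slot 4 empty => index 4.
Insert 612: h=13, h2=5, slot 13 occupied => index 1.
Insert 806: h=0, slot 0 empty => index 0.
Insert 214: h=9, slot 9 empty => index 9.
Insert 882: h=7, slot 7 empty => index 7.
Insert 954: h=2, slot 2 empty => index 2.
Insert 436: h=12, slot 12 empty => index 12.
Insert 577: h=10, slot 10 empty => index 10.
Table: [806, 612, 954, ., 949, ., ., 882, ., 214, 577, ., 436, 170, ., ., 987]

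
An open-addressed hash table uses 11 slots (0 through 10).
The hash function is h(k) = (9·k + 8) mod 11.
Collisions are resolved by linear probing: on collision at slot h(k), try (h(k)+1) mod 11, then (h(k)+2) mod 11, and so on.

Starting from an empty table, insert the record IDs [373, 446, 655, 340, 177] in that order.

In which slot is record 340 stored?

Insert 373: h=10, slot 10 empty → index 10.
Insert 446: h=7, slot 7 empty → index 7.
Insert 655: h=7, slot 7 occupied → index 8.
Insert 340: h=10, slot 10 occupied → index 0.
Insert 177: h=6, slot 6 empty → index 6.
Table: [340, -, -, -, -, -, 177, 446, 655, -, 373]

0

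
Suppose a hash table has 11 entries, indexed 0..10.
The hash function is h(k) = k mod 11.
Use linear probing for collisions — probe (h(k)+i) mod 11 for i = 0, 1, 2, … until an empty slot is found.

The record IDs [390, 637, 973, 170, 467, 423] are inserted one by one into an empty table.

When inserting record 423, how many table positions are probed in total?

390: h=5 → slot 5
637: h=10 → slot 10
973: h=5, probe 5,6 → slot 6
170: h=5, probe 5,6,7 → slot 7
467: h=5, probe 5,6,7,8 → slot 8
423: h=5, probe 5,6,7,8,9 → slot 9
Table: [∅, ∅, ∅, ∅, ∅, 390, 973, 170, 467, 423, 637]

5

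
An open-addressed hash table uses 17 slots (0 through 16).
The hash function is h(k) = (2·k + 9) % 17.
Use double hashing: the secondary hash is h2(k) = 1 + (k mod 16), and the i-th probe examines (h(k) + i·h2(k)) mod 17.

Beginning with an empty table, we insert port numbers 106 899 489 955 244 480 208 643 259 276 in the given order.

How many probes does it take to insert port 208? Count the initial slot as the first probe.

4

106 hashes to 0; slot 0 is free -> place at 0.
899 hashes to 5; slot 5 is free -> place at 5.
489 hashes to 1; slot 1 is free -> place at 1.
955 hashes to 15; slot 15 is free -> place at 15.
244 hashes to 4; slot 4 is free -> place at 4.
480 hashes to 0, h2=1; 0,1 taken -> place at 2.
208 hashes to 0, h2=1; 0,1,2 taken -> place at 3.
643 hashes to 3, h2=4; 3 taken -> place at 7.
259 hashes to 0, h2=4; 0,4 taken -> place at 8.
276 hashes to 0, h2=5; 0,5 taken -> place at 10.
Table: [106, 489, 480, 208, 244, 899, -, 643, 259, -, 276, -, -, -, -, 955, -]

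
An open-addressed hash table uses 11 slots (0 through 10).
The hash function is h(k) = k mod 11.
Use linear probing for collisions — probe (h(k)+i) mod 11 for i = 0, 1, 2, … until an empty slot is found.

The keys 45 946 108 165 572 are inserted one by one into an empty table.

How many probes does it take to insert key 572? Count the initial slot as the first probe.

45 hashes to 1; slot 1 is free => place at 1.
946 hashes to 0; slot 0 is free => place at 0.
108 hashes to 9; slot 9 is free => place at 9.
165 hashes to 0; 0,1 taken => place at 2.
572 hashes to 0; 0,1,2 taken => place at 3.
Table: [946, 45, 165, 572, ., ., ., ., ., 108, .]

4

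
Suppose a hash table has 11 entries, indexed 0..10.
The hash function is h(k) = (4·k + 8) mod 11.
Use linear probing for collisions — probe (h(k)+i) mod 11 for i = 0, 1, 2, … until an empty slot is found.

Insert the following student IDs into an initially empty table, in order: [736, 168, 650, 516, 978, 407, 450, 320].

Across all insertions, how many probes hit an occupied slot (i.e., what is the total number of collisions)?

7

736: h=4 -> slot 4
168: h=9 -> slot 9
650: h=1 -> slot 1
516: h=4, probe 4,5 -> slot 5
978: h=4, probe 4,5,6 -> slot 6
407: h=8 -> slot 8
450: h=4, probe 4,5,6,7 -> slot 7
320: h=1, probe 1,2 -> slot 2
Table: [_, 650, 320, _, 736, 516, 978, 450, 407, 168, _]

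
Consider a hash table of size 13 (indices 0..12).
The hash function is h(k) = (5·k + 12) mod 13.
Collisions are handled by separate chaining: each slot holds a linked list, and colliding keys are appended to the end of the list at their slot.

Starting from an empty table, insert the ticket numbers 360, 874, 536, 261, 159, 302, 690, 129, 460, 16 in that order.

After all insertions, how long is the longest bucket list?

Insert 360: h=5, bucket 5 empty -> new chain.
Insert 874: h=1, bucket 1 empty -> new chain.
Insert 536: h=1, bucket 1 nonempty -> append to chain.
Insert 261: h=4, bucket 4 empty -> new chain.
Insert 159: h=1, bucket 1 nonempty -> append to chain.
Insert 302: h=1, bucket 1 nonempty -> append to chain.
Insert 690: h=4, bucket 4 nonempty -> append to chain.
Insert 129: h=7, bucket 7 empty -> new chain.
Insert 460: h=11, bucket 11 empty -> new chain.
Insert 16: h=1, bucket 1 nonempty -> append to chain.
Final buckets:
0: —
1: 874 -> 536 -> 159 -> 302 -> 16
2: —
3: —
4: 261 -> 690
5: 360
6: —
7: 129
8: —
9: —
10: —
11: 460
12: —

5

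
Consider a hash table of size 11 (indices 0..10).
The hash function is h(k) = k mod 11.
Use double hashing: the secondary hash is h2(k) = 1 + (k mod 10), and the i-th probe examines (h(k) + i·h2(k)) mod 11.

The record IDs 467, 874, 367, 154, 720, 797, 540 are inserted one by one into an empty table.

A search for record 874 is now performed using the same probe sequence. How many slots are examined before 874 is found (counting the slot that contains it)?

2

467: h=5 => slot 5
874: h=5, h2=5, probe 5,10 => slot 10
367: h=4 => slot 4
154: h=0 => slot 0
720: h=5, h2=1, probe 5,6 => slot 6
797: h=5, h2=8, probe 5,2 => slot 2
540: h=1 => slot 1
Table: [154, 540, 797, -, 367, 467, 720, -, -, -, 874]
Lookup 874: h=5, h2=5, probe 5,10 → found at 10.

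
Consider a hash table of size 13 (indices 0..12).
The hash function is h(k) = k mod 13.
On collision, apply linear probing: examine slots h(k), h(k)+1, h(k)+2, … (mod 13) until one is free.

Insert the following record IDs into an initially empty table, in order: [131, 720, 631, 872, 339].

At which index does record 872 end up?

131 hashes to 1; slot 1 is free -> place at 1.
720 hashes to 5; slot 5 is free -> place at 5.
631 hashes to 7; slot 7 is free -> place at 7.
872 hashes to 1; 1 taken -> place at 2.
339 hashes to 1; 1,2 taken -> place at 3.
Table: [∅, 131, 872, 339, ∅, 720, ∅, 631, ∅, ∅, ∅, ∅, ∅]

2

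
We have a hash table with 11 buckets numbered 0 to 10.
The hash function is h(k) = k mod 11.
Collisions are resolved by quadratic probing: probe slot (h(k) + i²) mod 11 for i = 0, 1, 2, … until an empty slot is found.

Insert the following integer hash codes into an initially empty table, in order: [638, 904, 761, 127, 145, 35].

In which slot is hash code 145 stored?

7

Insert 638: h=0, slot 0 empty → index 0.
Insert 904: h=2, slot 2 empty → index 2.
Insert 761: h=2, slot 2 occupied → index 3.
Insert 127: h=6, slot 6 empty → index 6.
Insert 145: h=2, slots 2,3,6,0 occupied → index 7.
Insert 35: h=2, slots 2,3,6,0,7 occupied → index 5.
Table: [638, _, 904, 761, _, 35, 127, 145, _, _, _]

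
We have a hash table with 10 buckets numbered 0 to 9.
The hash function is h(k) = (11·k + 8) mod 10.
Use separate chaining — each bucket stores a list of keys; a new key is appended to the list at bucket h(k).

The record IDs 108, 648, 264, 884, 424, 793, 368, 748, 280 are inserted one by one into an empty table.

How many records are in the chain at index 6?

4

Insert 108: h=6, bucket 6 empty → new chain.
Insert 648: h=6, bucket 6 nonempty → append to chain.
Insert 264: h=2, bucket 2 empty → new chain.
Insert 884: h=2, bucket 2 nonempty → append to chain.
Insert 424: h=2, bucket 2 nonempty → append to chain.
Insert 793: h=1, bucket 1 empty → new chain.
Insert 368: h=6, bucket 6 nonempty → append to chain.
Insert 748: h=6, bucket 6 nonempty → append to chain.
Insert 280: h=8, bucket 8 empty → new chain.
Final buckets:
0: ∅
1: 793
2: 264 -> 884 -> 424
3: ∅
4: ∅
5: ∅
6: 108 -> 648 -> 368 -> 748
7: ∅
8: 280
9: ∅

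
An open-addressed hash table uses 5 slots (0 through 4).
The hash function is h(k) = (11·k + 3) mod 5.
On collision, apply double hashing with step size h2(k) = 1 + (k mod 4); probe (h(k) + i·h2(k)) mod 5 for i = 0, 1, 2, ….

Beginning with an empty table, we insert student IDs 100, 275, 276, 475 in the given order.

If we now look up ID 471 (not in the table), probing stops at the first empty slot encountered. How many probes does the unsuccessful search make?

100 hashes to 3; slot 3 is free → place at 3.
275 hashes to 3, h2=4; 3 taken → place at 2.
276 hashes to 4; slot 4 is free → place at 4.
475 hashes to 3, h2=4; 3,2 taken → place at 1.
Table: [_, 475, 275, 100, 276]
Lookup 471: h=4, h2=4, probe 4,3,2,1,0 → slot 0 empty, not found.

5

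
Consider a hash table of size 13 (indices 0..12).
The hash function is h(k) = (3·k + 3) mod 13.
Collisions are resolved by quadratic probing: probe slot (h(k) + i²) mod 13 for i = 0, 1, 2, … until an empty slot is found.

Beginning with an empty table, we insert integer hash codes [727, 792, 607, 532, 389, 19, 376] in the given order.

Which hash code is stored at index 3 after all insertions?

389

727 hashes to 0; slot 0 is free => place at 0.
792 hashes to 0; 0 taken => place at 1.
607 hashes to 4; slot 4 is free => place at 4.
532 hashes to 0; 0,1,4 taken => place at 9.
389 hashes to 0; 0,1,4,9 taken => place at 3.
19 hashes to 8; slot 8 is free => place at 8.
376 hashes to 0; 0,1,4,9,3 taken => place at 12.
Table: [727, 792, ., 389, 607, ., ., ., 19, 532, ., ., 376]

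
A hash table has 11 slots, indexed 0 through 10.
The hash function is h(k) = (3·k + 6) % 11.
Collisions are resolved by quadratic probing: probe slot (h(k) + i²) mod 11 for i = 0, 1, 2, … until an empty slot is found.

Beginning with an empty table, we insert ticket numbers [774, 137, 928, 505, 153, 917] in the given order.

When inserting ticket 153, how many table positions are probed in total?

Insert 774: h=7, slot 7 empty => index 7.
Insert 137: h=10, slot 10 empty => index 10.
Insert 928: h=7, slot 7 occupied => index 8.
Insert 505: h=3, slot 3 empty => index 3.
Insert 153: h=3, slot 3 occupied => index 4.
Insert 917: h=7, slots 7,8 occupied => index 0.
Table: [917, ., ., 505, 153, ., ., 774, 928, ., 137]

2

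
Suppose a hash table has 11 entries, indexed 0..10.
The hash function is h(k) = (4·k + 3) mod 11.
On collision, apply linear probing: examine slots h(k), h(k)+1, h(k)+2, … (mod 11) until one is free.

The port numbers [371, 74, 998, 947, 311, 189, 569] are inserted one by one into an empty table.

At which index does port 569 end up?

371 hashes to 2; slot 2 is free => place at 2.
74 hashes to 2; 2 taken => place at 3.
998 hashes to 2; 2,3 taken => place at 4.
947 hashes to 7; slot 7 is free => place at 7.
311 hashes to 4; 4 taken => place at 5.
189 hashes to 0; slot 0 is free => place at 0.
569 hashes to 2; 2,3,4,5 taken => place at 6.
Table: [189, ∅, 371, 74, 998, 311, 569, 947, ∅, ∅, ∅]

6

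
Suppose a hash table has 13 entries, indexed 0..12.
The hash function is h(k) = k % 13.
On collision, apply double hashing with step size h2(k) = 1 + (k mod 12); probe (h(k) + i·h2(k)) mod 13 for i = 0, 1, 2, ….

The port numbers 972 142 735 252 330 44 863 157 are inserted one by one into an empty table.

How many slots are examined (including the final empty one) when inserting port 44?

Insert 972: h=10, slot 10 empty → index 10.
Insert 142: h=12, slot 12 empty → index 12.
Insert 735: h=7, slot 7 empty → index 7.
Insert 252: h=5, slot 5 empty → index 5.
Insert 330: h=5, h2=7, slots 5,12 occupied → index 6.
Insert 44: h=5, h2=9, slot 5 occupied → index 1.
Insert 863: h=5, h2=12, slot 5 occupied → index 4.
Insert 157: h=1, h2=2, slot 1 occupied → index 3.
Table: [_, 44, _, 157, 863, 252, 330, 735, _, _, 972, _, 142]

2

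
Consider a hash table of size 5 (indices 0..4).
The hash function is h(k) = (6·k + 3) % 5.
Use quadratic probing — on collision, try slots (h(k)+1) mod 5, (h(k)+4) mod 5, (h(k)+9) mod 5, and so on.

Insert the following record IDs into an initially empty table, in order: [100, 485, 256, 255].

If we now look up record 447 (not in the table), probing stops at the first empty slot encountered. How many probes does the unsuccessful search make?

100: h=3 -> slot 3
485: h=3, probe 3,4 -> slot 4
256: h=4, probe 4,0 -> slot 0
255: h=3, probe 3,4,2 -> slot 2
Table: [256, —, 255, 100, 485]
Lookup 447: h=0, probe 0,1 → slot 1 empty, not found.

2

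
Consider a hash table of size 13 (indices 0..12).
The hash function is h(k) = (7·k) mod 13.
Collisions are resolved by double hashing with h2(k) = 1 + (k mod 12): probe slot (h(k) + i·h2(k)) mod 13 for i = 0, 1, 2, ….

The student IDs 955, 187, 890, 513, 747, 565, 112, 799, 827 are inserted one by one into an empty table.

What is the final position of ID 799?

955 hashes to 3; slot 3 is free -> place at 3.
187 hashes to 9; slot 9 is free -> place at 9.
890 hashes to 3, h2=3; 3 taken -> place at 6.
513 hashes to 3, h2=10; 3 taken -> place at 0.
747 hashes to 3, h2=4; 3 taken -> place at 7.
565 hashes to 3, h2=2; 3 taken -> place at 5.
112 hashes to 4; slot 4 is free -> place at 4.
799 hashes to 3, h2=8; 3 taken -> place at 11.
827 hashes to 4, h2=12; 4,3 taken -> place at 2.
Table: [513, ., 827, 955, 112, 565, 890, 747, ., 187, ., 799, .]

11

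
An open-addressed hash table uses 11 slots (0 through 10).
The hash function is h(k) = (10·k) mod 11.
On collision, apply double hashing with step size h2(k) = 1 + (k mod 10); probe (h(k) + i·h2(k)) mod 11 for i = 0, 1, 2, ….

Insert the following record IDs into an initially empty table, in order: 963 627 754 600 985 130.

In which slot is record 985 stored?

963 hashes to 5; slot 5 is free → place at 5.
627 hashes to 0; slot 0 is free → place at 0.
754 hashes to 5, h2=5; 5 taken → place at 10.
600 hashes to 5, h2=1; 5 taken → place at 6.
985 hashes to 5, h2=6; 5,0,6 taken → place at 1.
130 hashes to 2; slot 2 is free → place at 2.
Table: [627, 985, 130, _, _, 963, 600, _, _, _, 754]

1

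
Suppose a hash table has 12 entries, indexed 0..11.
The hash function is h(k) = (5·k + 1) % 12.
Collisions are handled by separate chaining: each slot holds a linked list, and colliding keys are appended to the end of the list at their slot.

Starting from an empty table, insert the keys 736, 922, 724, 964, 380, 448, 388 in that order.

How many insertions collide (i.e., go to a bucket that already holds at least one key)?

Insert 736: h=9, bucket 9 empty → new chain.
Insert 922: h=3, bucket 3 empty → new chain.
Insert 724: h=9, bucket 9 nonempty → append to chain.
Insert 964: h=9, bucket 9 nonempty → append to chain.
Insert 380: h=5, bucket 5 empty → new chain.
Insert 448: h=9, bucket 9 nonempty → append to chain.
Insert 388: h=9, bucket 9 nonempty → append to chain.
Final buckets:
0: -
1: -
2: -
3: 922
4: -
5: 380
6: -
7: -
8: -
9: 736 -> 724 -> 964 -> 448 -> 388
10: -
11: -

4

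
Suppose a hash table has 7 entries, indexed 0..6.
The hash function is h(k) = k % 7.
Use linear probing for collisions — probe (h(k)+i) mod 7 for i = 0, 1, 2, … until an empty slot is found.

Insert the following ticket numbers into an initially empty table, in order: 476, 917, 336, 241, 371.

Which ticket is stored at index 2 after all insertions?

476 hashes to 0; slot 0 is free => place at 0.
917 hashes to 0; 0 taken => place at 1.
336 hashes to 0; 0,1 taken => place at 2.
241 hashes to 3; slot 3 is free => place at 3.
371 hashes to 0; 0,1,2,3 taken => place at 4.
Table: [476, 917, 336, 241, 371, _, _]

336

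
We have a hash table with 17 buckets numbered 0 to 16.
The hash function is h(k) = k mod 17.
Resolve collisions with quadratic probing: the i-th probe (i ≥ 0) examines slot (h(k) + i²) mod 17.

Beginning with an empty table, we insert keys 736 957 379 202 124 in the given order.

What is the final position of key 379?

9

Insert 736: h=5, slot 5 empty → index 5.
Insert 957: h=5, slot 5 occupied → index 6.
Insert 379: h=5, slots 5,6 occupied → index 9.
Insert 202: h=15, slot 15 empty → index 15.
Insert 124: h=5, slots 5,6,9 occupied → index 14.
Table: [-, -, -, -, -, 736, 957, -, -, 379, -, -, -, -, 124, 202, -]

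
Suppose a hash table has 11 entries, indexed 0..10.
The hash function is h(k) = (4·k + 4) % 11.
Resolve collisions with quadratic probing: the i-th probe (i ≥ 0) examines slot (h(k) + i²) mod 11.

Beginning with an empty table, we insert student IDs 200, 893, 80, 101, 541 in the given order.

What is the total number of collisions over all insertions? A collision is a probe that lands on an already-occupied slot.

8

200 hashes to 1; slot 1 is free -> place at 1.
893 hashes to 1; 1 taken -> place at 2.
80 hashes to 5; slot 5 is free -> place at 5.
101 hashes to 1; 1,2,5 taken -> place at 10.
541 hashes to 1; 1,2,5,10 taken -> place at 6.
Table: [., 200, 893, ., ., 80, 541, ., ., ., 101]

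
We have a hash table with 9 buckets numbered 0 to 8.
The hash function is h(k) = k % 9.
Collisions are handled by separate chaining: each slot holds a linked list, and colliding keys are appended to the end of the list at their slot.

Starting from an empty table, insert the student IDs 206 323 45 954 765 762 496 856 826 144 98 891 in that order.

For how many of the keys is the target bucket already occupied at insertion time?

206 → bucket 8
323 → bucket 8 (collision)
45 → bucket 0
954 → bucket 0 (collision)
765 → bucket 0 (collision)
762 → bucket 6
496 → bucket 1
856 → bucket 1 (collision)
826 → bucket 7
144 → bucket 0 (collision)
98 → bucket 8 (collision)
891 → bucket 0 (collision)
Final buckets:
0: 45 -> 954 -> 765 -> 144 -> 891
1: 496 -> 856
2: .
3: .
4: .
5: .
6: 762
7: 826
8: 206 -> 323 -> 98

7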